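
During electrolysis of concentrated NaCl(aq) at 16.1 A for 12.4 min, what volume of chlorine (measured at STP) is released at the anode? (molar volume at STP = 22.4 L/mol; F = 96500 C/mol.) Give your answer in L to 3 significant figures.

1.39 L

Charge passed = 16.1 × 744 = 11980 C
n(e⁻) = 11980 / 96500 = 0.1241 mol
2Cl⁻ → Cl₂ + 2e⁻, so n(Cl₂) = 0.1241 / 2 = 0.06205 mol
V = 0.06205 × 22.4 = 1.390 L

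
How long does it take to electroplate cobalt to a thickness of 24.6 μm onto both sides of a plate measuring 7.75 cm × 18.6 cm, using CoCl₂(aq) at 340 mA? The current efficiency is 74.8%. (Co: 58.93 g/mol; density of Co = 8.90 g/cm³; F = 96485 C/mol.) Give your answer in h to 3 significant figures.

Plated area = 2 × 7.75 × 18.6 = 288.3 cm²
Volume = 288.3 × 24.6×10⁻⁴ cm = 0.7092 cm³
m(Co) = 0.7092 × 8.90 = 6.312 g
n(Co) = 6.312 / 58.93 = 0.1071 mol; n(e⁻) = 2 × 0.1071 = 0.2142 mol
Q = 0.2142 × 96485 / 0.748 = 27630 C
t = 27630 / 0.340 = 81260 s = 22.6 h

22.6 h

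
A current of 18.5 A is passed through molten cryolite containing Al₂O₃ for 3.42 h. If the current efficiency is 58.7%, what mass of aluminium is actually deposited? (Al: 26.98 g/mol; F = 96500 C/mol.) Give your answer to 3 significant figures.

12.5 g

Q = 18.5 × 12312 = 2.278×10^5 C
n(e⁻) = 2.278×10^5 / 96500 = 2.361 mol
Al³⁺ + 3e⁻ → Al, so theoretical m(Al) = 0.7870 × 26.98 = 21.23 g
Actual mass = 58.7% × 21.23 = 12.5 g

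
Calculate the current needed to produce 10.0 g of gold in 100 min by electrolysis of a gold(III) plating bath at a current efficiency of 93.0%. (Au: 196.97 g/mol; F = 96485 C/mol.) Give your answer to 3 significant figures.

n(Au) = 10.0 / 196.97 = 0.05077 mol
Au³⁺ + 3e⁻ → Au, so n(e⁻) = 3 × 0.05077 = 0.1523 mol
Q = 0.1523 × 96485 / 0.930 = 15800 C
I = Q / t = 15800 / 6000 s = 2.63 A

2.63 A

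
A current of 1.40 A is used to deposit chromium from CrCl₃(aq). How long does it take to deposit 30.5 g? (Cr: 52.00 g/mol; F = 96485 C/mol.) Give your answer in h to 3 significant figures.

33.7 h

n(Cr) = 30.5 / 52.00 = 0.5865 mol
Cr³⁺ + 3e⁻ → Cr, so n(e⁻) = 3 × 0.5865 = 1.760 mol
Q = 1.760 × 96485 = 1.698×10^5 C
t = Q / I = 1.698×10^5 / 1.40 = 1.213×10^5 s = 33.7 h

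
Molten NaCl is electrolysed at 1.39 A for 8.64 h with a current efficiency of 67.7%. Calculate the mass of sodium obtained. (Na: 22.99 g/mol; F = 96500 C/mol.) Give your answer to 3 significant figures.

6.97 g

Q = 1.39 × 31104 = 43230 C
n(e⁻) = 43230 / 96500 = 0.4480 mol
Na⁺ + e⁻ → Na, so theoretical m(Na) = 0.4480 × 22.99 = 10.30 g
Actual mass = 67.7% × 10.30 = 6.97 g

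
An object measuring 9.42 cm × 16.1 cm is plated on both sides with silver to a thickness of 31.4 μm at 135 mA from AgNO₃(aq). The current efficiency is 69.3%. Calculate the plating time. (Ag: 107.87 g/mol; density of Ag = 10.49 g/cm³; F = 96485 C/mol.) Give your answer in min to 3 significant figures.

Plated area = 2 × 9.42 × 16.1 = 303.3 cm²
Volume = 303.3 × 31.4×10⁻⁴ cm = 0.9524 cm³
m(Ag) = 0.9524 × 10.49 = 9.991 g
n(Ag) = 9.991 / 107.87 = 0.09262 mol; n(e⁻) = 0.09262 mol
Q = 0.09262 × 96485 / 0.693 = 12900 C
t = 12900 / 0.135 = 95560 s = 1590 min

1590 min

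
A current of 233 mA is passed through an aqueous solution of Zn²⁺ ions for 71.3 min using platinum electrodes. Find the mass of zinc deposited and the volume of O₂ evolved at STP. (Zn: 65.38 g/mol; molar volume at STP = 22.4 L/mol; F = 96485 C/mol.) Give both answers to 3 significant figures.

Q = 0.233 × 4278 = 996.8 C; n(e⁻) = 996.8 / 96485 = 0.01033 mol
Cathode: Zn²⁺ + 2e⁻ → Zn → n(Zn) = 0.01033/2 = 0.005165 mol → 0.338 g
Anode: 2H₂O → O₂ + 4H⁺ + 4e⁻ → n(O₂) = 0.01033/4 = 0.002583 mol → 0.0579 L

0.338 g Zn; 0.0579 L O₂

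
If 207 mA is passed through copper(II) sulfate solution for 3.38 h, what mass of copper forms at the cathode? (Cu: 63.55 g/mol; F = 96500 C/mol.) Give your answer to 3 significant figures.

0.829 g

Q = It = 0.207 × 12168 = 2519 C
Moles of electrons = 2519 / 96500 = 0.02610 mol
Cu²⁺ + 2e⁻ → Cu, so n(Cu) = 0.02610 / 2 = 0.01305 mol
m = 0.01305 × 63.55 = 0.829 g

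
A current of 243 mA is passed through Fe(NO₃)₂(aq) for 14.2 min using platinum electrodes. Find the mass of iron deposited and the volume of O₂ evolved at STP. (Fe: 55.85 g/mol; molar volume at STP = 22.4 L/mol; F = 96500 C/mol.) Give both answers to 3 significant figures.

Q = 0.243 × 852 = 207.0 C; n(e⁻) = 207.0 / 96500 = 0.002145 mol
Cathode: Fe²⁺ + 2e⁻ → Fe → n(Fe) = 0.002145/2 = 0.001073 mol → 0.0599 g
Anode: 2H₂O → O₂ + 4H⁺ + 4e⁻ → n(O₂) = 0.002145/4 = 5.363×10^-4 mol → 0.0120 L

0.0599 g Fe; 0.0120 L O₂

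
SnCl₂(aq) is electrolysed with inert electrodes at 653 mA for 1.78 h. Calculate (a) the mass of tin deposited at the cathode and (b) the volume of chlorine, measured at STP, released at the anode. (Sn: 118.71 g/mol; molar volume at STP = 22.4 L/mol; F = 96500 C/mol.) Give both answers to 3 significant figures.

Q = 0.653 × 6408 = 4184 C; n(e⁻) = 4184 / 96500 = 0.04336 mol
Cathode: Sn²⁺ + 2e⁻ → Sn → n(Sn) = 0.04336/2 = 0.02168 mol → 2.57 g
Anode: 2Cl⁻ → Cl₂ + 2e⁻ → n(Cl₂) = 0.04336/2 = 0.02168 mol → 0.486 L

2.57 g Sn; 0.486 L Cl₂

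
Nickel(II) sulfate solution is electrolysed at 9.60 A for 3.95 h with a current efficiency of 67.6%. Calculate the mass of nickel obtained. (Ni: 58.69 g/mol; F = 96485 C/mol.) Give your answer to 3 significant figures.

28.1 g

Q = 9.60 × 14220 = 1.365×10^5 C
n(e⁻) = 1.365×10^5 / 96485 = 1.415 mol
Ni²⁺ + 2e⁻ → Ni, so theoretical m(Ni) = 0.7075 × 58.69 = 41.52 g
Actual mass = 67.6% × 41.52 = 28.1 g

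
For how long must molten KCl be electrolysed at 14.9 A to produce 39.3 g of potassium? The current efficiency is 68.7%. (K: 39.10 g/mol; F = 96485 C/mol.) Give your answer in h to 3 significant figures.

n(K) = 39.3 / 39.10 = 1.005 mol
K⁺ + e⁻ → K, so n(e⁻) = 1.005 mol
Q = 1.005 × 96485 / 0.687 = 1.411×10^5 C
t = Q / I = 1.411×10^5 / 14.9 = 9470 s = 2.63 h

2.63 h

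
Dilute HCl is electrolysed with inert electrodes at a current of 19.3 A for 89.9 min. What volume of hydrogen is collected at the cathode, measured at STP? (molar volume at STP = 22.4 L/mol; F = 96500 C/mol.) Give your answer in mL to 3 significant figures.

12100 mL

Q = It = 19.3 × 5394 = 1.041×10^5 C
Moles of electrons = 1.041×10^5 / 96500 = 1.079 mol
2H⁺ + 2e⁻ → H₂, so n(H₂) = 1.079 / 2 = 0.5395 mol
V = 0.5395 × 22.4 = 12.08 L
= 12100 mL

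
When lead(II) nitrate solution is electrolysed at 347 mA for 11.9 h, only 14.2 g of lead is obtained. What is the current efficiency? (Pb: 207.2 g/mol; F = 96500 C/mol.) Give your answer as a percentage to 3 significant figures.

89.0%

Q = 0.347 × 42840 = 14870 C
n(e⁻) = 14870 / 96500 = 0.1541 mol
Pb²⁺ + 2e⁻ → Pb, so theoretical n(Pb) = 0.07705 mol → 15.96 g
Efficiency = 14.2 / 15.96 = 0.8897 = 89.0%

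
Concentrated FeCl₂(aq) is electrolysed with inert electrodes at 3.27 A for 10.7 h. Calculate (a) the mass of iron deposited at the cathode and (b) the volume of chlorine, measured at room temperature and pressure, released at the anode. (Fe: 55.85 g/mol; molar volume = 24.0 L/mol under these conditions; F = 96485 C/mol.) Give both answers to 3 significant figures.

36.5 g Fe; 15.7 L Cl₂

Q = 3.27 × 38520 = 1.260×10^5 C; n(e⁻) = 1.260×10^5 / 96485 = 1.306 mol
Cathode: Fe²⁺ + 2e⁻ → Fe → n(Fe) = 1.306/2 = 0.6530 mol → 36.5 g
Anode: 2Cl⁻ → Cl₂ + 2e⁻ → n(Cl₂) = 1.306/2 = 0.6530 mol → 15.7 L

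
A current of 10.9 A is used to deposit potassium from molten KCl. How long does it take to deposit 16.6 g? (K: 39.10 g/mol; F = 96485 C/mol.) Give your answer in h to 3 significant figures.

n(K) = 16.6 / 39.10 = 0.4246 mol
K⁺ + e⁻ → K, so n(e⁻) = 0.4246 mol
Q = 0.4246 × 96485 = 40970 C
t = Q / I = 40970 / 10.9 = 3759 s = 1.04 h

1.04 h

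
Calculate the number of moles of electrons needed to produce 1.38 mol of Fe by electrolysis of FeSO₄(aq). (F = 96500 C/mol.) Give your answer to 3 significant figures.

Fe²⁺ + 2e⁻ → Fe, so n(e⁻) = 2 × 1.38 = 2.760 mol

2.76 mol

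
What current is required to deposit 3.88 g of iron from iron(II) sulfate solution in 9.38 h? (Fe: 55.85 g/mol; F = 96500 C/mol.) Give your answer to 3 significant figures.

n(Fe) = 3.88 / 55.85 = 0.06947 mol
Fe²⁺ + 2e⁻ → Fe, so n(e⁻) = 2 × 0.06947 = 0.1389 mol
Q = 0.1389 × 96500 = 13400 C
I = Q / t = 13400 / 33768 s = 0.397 A

0.397 A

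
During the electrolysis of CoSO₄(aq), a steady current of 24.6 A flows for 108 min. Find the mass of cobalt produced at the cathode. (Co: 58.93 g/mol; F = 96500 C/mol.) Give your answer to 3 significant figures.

Charge passed = 24.6 × 6480 = 1.594×10^5 C
n(e⁻) = 1.594×10^5 / 96500 = 1.652 mol
Co²⁺ + 2e⁻ → Co, so n(Co) = 1.652 / 2 = 0.8260 mol
m = 0.8260 × 58.93 = 48.7 g

48.7 g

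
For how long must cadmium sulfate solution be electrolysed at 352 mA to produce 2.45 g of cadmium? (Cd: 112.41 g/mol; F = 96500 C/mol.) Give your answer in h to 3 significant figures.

3.32 h

n(Cd) = 2.45 / 112.41 = 0.02180 mol
Cd²⁺ + 2e⁻ → Cd, so n(e⁻) = 2 × 0.02180 = 0.04360 mol
Q = 0.04360 × 96500 = 4207 C
t = Q / I = 4207 / 0.352 = 11950 s = 3.32 h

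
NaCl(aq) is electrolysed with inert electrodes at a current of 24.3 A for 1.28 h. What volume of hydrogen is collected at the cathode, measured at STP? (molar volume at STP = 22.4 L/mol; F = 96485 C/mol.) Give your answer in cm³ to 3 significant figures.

Q = It = 24.3 × 4608 = 1.120×10^5 C
Moles of electrons = 1.120×10^5 / 96485 = 1.161 mol
2H⁺ + 2e⁻ → H₂, so n(H₂) = 1.161 / 2 = 0.5805 mol
V = 0.5805 × 22.4 = 13.00 L
= 13000 cm³

13000 cm³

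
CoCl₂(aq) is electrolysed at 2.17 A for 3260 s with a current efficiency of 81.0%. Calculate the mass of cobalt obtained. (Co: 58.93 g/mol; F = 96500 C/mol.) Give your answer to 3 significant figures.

1.75 g

Q = 2.17 × 3260 = 7074 C
n(e⁻) = 7074 / 96500 = 0.07331 mol
Co²⁺ + 2e⁻ → Co, so theoretical m(Co) = 0.03666 × 58.93 = 2.160 g
Actual mass = 81.0% × 2.160 = 1.75 g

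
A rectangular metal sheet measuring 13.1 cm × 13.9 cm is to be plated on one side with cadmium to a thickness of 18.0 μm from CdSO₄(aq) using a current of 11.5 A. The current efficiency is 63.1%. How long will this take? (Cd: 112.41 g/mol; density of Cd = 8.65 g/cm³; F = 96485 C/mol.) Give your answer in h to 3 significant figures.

0.186 h

Plated area = 13.1 × 13.9 = 182.1 cm²
Volume = 182.1 × 18.0×10⁻⁴ cm = 0.3278 cm³
m(Cd) = 0.3278 × 8.65 = 2.835 g
n(Cd) = 2.835 / 112.41 = 0.02522 mol; n(e⁻) = 2 × 0.02522 = 0.05044 mol
Q = 0.05044 × 96485 / 0.631 = 7713 C
t = 7713 / 11.5 = 670.7 s = 0.186 h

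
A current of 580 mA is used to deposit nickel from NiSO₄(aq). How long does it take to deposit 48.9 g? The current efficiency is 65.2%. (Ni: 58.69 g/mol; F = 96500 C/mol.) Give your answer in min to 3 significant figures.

n(Ni) = 48.9 / 58.69 = 0.8332 mol
Ni²⁺ + 2e⁻ → Ni, so n(e⁻) = 2 × 0.8332 = 1.666 mol
Q = 1.666 × 96500 / 0.652 = 2.466×10^5 C
t = Q / I = 2.466×10^5 / 0.580 = 4.252×10^5 s = 7090 min

7090 min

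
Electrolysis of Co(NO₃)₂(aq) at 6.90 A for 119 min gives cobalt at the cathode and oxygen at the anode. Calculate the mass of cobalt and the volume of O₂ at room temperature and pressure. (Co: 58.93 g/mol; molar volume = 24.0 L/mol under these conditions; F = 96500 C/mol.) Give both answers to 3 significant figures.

Q = 6.90 × 7140 = 49270 C; n(e⁻) = 49270 / 96500 = 0.5106 mol
Cathode: Co²⁺ + 2e⁻ → Co → n(Co) = 0.5106/2 = 0.2553 mol → 15.0 g
Anode: 2H₂O → O₂ + 4H⁺ + 4e⁻ → n(O₂) = 0.5106/4 = 0.1277 mol → 3.06 L

15.0 g Co; 3.06 L O₂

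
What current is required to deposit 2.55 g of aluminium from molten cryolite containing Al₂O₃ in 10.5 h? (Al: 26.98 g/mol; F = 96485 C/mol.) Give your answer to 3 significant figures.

n(Al) = 2.55 / 26.98 = 0.09451 mol
Al³⁺ + 3e⁻ → Al, so n(e⁻) = 3 × 0.09451 = 0.2835 mol
Q = 0.2835 × 96485 = 27350 C
I = Q / t = 27350 / 37800 s = 0.724 A

0.724 A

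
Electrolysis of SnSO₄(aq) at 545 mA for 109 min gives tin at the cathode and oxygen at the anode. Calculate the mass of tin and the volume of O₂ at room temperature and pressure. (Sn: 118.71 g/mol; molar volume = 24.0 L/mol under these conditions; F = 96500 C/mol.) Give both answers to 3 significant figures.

2.19 g Sn; 0.222 L O₂

Q = 0.545 × 6540 = 3564 C; n(e⁻) = 3564 / 96500 = 0.03693 mol
Cathode: Sn²⁺ + 2e⁻ → Sn → n(Sn) = 0.03693/2 = 0.01847 mol → 2.19 g
Anode: 2H₂O → O₂ + 4H⁺ + 4e⁻ → n(O₂) = 0.03693/4 = 0.009233 mol → 0.222 L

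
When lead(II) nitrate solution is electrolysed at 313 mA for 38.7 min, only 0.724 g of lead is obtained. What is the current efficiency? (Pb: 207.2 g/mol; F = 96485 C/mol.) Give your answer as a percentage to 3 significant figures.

92.8%

Q = 0.313 × 2322 = 726.8 C
n(e⁻) = 726.8 / 96485 = 0.007533 mol
Pb²⁺ + 2e⁻ → Pb, so theoretical n(Pb) = 0.003767 mol → 0.7805 g
Efficiency = 0.724 / 0.7805 = 0.9276 = 92.8%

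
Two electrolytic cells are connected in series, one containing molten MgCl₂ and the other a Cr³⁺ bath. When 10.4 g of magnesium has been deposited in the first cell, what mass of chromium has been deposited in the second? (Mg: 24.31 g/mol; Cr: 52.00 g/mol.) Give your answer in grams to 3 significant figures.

n(Mg) = 10.4 / 24.31 = 0.4278 mol
Mg²⁺ + 2e⁻ → Mg, so n(e⁻) = 2 × 0.4278 = 0.8556 mol
In series, the same 0.8556 mol of electrons flows through the second cell.
Cr³⁺ + 3e⁻ → Cr, so n(Cr) = 0.8556 / 3 = 0.2852 mol
m(Cr) = 0.2852 × 52.00 = 14.8 g

14.8 g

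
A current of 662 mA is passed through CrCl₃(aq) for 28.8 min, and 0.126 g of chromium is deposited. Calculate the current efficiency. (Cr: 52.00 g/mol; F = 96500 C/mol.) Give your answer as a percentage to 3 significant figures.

61.3%

Q = 0.662 × 1728 = 1144 C
n(e⁻) = 1144 / 96500 = 0.01185 mol
Cr³⁺ + 3e⁻ → Cr, so theoretical n(Cr) = 0.003950 mol → 0.2054 g
Efficiency = 0.126 / 0.2054 = 0.6134 = 61.3%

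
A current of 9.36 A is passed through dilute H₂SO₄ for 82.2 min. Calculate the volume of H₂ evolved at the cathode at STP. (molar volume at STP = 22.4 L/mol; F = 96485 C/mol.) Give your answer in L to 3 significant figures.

Q = It = 9.36 × 4932 = 46160 C
Moles of electrons = 46160 / 96485 = 0.4784 mol
2H⁺ + 2e⁻ → H₂, so n(H₂) = 0.4784 / 2 = 0.2392 mol
V = 0.2392 × 22.4 = 5.358 L

5.36 L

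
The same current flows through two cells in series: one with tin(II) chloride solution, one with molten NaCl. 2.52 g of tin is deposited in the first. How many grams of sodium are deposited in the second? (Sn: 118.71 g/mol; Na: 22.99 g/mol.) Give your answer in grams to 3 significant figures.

n(Sn) = 2.52 / 118.71 = 0.02123 mol
Sn²⁺ + 2e⁻ → Sn, so n(e⁻) = 2 × 0.02123 = 0.04246 mol
In series, the same 0.04246 mol of electrons flows through the second cell.
Na⁺ + e⁻ → Na, so n(Na) = 0.04246 mol
m(Na) = 0.04246 × 22.99 = 0.976 g

0.976 g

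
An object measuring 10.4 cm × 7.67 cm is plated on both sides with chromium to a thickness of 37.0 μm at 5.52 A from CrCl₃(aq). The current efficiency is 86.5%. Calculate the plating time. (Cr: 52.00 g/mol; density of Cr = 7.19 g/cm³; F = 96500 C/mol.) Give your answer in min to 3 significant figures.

Plated area = 2 × 10.4 × 7.67 = 159.5 cm²
Volume = 159.5 × 37.0×10⁻⁴ cm = 0.5902 cm³
m(Cr) = 0.5902 × 7.19 = 4.244 g
n(Cr) = 4.244 / 52.00 = 0.08162 mol; n(e⁻) = 3 × 0.08162 = 0.2449 mol
Q = 0.2449 × 96500 / 0.865 = 27320 C
t = 27320 / 5.52 = 4949 s = 82.5 min

82.5 min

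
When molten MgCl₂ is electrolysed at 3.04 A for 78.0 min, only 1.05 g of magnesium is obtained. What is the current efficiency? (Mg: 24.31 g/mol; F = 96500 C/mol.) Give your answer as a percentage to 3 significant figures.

Q = 3.04 × 4680 = 14230 C
n(e⁻) = 14230 / 96500 = 0.1475 mol
Mg²⁺ + 2e⁻ → Mg, so theoretical n(Mg) = 0.07375 mol → 1.793 g
Efficiency = 1.05 / 1.793 = 0.5856 = 58.6%

58.6%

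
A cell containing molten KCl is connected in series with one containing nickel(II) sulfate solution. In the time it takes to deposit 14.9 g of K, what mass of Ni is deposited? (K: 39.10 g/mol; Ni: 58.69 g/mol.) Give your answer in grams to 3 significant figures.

11.2 g

n(K) = 14.9 / 39.10 = 0.3811 mol
K⁺ + e⁻ → K, so n(e⁻) = 0.3811 mol
In series, the same 0.3811 mol of electrons flows through the second cell.
Ni²⁺ + 2e⁻ → Ni, so n(Ni) = 0.3811 / 2 = 0.1906 mol
m(Ni) = 0.1906 × 58.69 = 11.2 g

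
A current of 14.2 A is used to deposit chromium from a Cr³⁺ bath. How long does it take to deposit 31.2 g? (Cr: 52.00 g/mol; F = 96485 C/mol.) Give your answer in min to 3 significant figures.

204 min

n(Cr) = 31.2 / 52.00 = 0.6000 mol
Cr³⁺ + 3e⁻ → Cr, so n(e⁻) = 3 × 0.6000 = 1.800 mol
Q = 1.800 × 96485 = 1.737×10^5 C
t = Q / I = 1.737×10^5 / 14.2 = 12230 s = 204 min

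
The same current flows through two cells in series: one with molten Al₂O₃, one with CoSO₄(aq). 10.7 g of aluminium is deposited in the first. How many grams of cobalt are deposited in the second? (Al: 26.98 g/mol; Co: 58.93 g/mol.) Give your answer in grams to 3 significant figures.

n(Al) = 10.7 / 26.98 = 0.3966 mol
Al³⁺ + 3e⁻ → Al, so n(e⁻) = 3 × 0.3966 = 1.190 mol
Since the cells are in series, n(e⁻) in the Co cell is also 1.190 mol.
Co²⁺ + 2e⁻ → Co, so n(Co) = 1.190 / 2 = 0.5950 mol
m(Co) = 0.5950 × 58.93 = 35.1 g

35.1 g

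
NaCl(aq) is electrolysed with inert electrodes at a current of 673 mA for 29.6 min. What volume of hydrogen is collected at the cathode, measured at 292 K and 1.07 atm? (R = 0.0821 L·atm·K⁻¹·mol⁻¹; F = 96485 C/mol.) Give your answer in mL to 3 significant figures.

139 mL

Q = 0.673 A × 1776 s = 1195 C
n(e⁻) = 1195 / 96485 = 0.01239 mol
2H⁺ + 2e⁻ → H₂, so n(H₂) = 0.01239 / 2 = 0.006195 mol
V = nRT/P = 0.006195 × 0.0821 × 292 / 1.07 = 0.1388 L
= 139 mL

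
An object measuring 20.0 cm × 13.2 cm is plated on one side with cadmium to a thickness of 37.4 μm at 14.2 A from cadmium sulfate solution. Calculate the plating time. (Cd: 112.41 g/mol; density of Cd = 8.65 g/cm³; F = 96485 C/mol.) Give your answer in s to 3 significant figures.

Plated area = 20.0 × 13.2 = 264.0 cm²
Volume = 264.0 × 37.4×10⁻⁴ cm = 0.9874 cm³
m(Cd) = 0.9874 × 8.65 = 8.541 g
n(Cd) = 8.541 / 112.41 = 0.07598 mol; n(e⁻) = 2 × 0.07598 = 0.1520 mol
Q = 0.1520 × 96485 = 14670 C
t = 14670 / 14.2 = 1033 s

1030 s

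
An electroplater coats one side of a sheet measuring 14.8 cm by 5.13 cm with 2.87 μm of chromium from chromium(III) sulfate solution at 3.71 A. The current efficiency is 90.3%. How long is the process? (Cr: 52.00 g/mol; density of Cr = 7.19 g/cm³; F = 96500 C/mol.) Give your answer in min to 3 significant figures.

Plated area = 14.8 × 5.13 = 75.92 cm²
Volume = 75.92 × 2.87×10⁻⁴ cm = 0.02179 cm³
m(Cr) = 0.02179 × 7.19 = 0.1567 g
n(Cr) = 0.1567 / 52.00 = 0.003013 mol; n(e⁻) = 3 × 0.003013 = 0.009039 mol
Q = 0.009039 × 96500 / 0.903 = 966.0 C
t = 966.0 / 3.71 = 260.4 s = 4.34 min

4.34 min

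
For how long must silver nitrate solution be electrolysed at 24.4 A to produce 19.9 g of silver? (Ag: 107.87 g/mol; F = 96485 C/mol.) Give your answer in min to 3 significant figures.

12.2 min

n(Ag) = 19.9 / 107.87 = 0.1845 mol
Ag⁺ + e⁻ → Ag, so n(e⁻) = 0.1845 mol
Q = 0.1845 × 96485 = 17800 C
t = Q / I = 17800 / 24.4 = 729.5 s = 12.2 min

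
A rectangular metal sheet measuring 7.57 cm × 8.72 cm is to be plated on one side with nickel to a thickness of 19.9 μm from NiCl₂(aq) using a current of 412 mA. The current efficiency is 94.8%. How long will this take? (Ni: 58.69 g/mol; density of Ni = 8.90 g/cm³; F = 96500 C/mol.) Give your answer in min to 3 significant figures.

164 min

Plated area = 7.57 × 8.72 = 66.01 cm²
Volume = 66.01 × 19.9×10⁻⁴ cm = 0.1314 cm³
m(Ni) = 0.1314 × 8.90 = 1.169 g
n(Ni) = 1.169 / 58.69 = 0.01992 mol; n(e⁻) = 2 × 0.01992 = 0.03984 mol
Q = 0.03984 × 96500 / 0.948 = 4055 C
t = 4055 / 0.412 = 9842 s = 164 min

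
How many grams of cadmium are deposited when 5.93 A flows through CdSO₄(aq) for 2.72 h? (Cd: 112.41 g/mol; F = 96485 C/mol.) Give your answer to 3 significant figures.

Q = It = 5.93 × 9792 = 58070 C
Moles of electrons = 58070 / 96485 = 0.6019 mol
Cd²⁺ + 2e⁻ → Cd, so n(Cd) = 0.6019 / 2 = 0.3010 mol
m = 0.3010 × 112.41 = 33.8 g

33.8 g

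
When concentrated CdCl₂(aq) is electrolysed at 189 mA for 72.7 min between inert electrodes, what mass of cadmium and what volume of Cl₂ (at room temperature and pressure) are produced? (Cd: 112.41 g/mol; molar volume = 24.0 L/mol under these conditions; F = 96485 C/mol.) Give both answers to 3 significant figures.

Q = 0.189 × 4362 = 824.4 C; n(e⁻) = 824.4 / 96485 = 0.008544 mol
Cathode: Cd²⁺ + 2e⁻ → Cd → n(Cd) = 0.008544/2 = 0.004272 mol → 0.480 g
Anode: 2Cl⁻ → Cl₂ + 2e⁻ → n(Cl₂) = 0.008544/2 = 0.004272 mol → 0.103 L

0.480 g Cd; 0.103 L Cl₂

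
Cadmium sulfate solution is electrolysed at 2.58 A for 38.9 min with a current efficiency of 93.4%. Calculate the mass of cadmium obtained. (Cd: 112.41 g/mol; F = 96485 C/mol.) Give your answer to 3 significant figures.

3.28 g

Q = 2.58 × 2334 = 6022 C
n(e⁻) = 6022 / 96485 = 0.06241 mol
Cd²⁺ + 2e⁻ → Cd, so theoretical m(Cd) = 0.03121 × 112.41 = 3.508 g
Actual mass = 93.4% × 3.508 = 3.28 g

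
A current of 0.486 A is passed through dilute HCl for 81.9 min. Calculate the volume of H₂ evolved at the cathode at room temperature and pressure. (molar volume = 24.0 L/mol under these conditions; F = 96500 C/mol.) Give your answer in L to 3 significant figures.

Q = It = 0.486 × 4914 = 2388 C
n(e⁻) = 2388 / 96500 = 0.02475 mol
2H⁺ + 2e⁻ → H₂, so n(H₂) = 0.02475 / 2 = 0.01238 mol
V = 0.01238 × 24.0 = 0.2971 L

0.297 L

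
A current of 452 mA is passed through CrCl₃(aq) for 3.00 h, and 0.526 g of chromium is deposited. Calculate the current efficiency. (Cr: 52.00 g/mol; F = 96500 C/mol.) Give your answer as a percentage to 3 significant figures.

60.0%

Q = 0.452 × 10800 = 4882 C
n(e⁻) = 4882 / 96500 = 0.05059 mol
Cr³⁺ + 3e⁻ → Cr, so theoretical n(Cr) = 0.01686 mol → 0.8767 g
Efficiency = 0.526 / 0.8767 = 0.6000 = 60.0%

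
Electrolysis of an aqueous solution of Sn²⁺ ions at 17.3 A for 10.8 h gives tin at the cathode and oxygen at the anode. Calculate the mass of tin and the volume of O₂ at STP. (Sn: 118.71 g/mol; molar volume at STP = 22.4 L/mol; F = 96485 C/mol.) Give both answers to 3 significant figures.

414 g Sn; 39.0 L O₂

Q = 17.3 × 38880 = 6.726×10^5 C; n(e⁻) = 6.726×10^5 / 96485 = 6.971 mol
Cathode: Sn²⁺ + 2e⁻ → Sn → n(Sn) = 6.971/2 = 3.486 mol → 414 g
Anode: 2H₂O → O₂ + 4H⁺ + 4e⁻ → n(O₂) = 6.971/4 = 1.743 mol → 39.0 L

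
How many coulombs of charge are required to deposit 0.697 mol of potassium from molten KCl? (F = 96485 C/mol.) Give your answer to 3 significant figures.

K⁺ + e⁻ → K, so n(e⁻) = 1 × 0.697 = 0.6970 mol
Q = 0.6970 × 96485 = 67250 C

67300 C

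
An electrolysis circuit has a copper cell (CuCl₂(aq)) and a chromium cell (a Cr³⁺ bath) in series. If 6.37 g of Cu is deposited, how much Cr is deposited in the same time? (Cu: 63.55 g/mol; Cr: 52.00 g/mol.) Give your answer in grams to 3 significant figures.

n(Cu) = 6.37 / 63.55 = 0.1002 mol
Cu²⁺ + 2e⁻ → Cu, so n(e⁻) = 2 × 0.1002 = 0.2004 mol
Same current for the same time ⇒ same n(e⁻) = 0.2004 mol in both cells.
Cr³⁺ + 3e⁻ → Cr, so n(Cr) = 0.2004 / 3 = 0.06680 mol
m(Cr) = 0.06680 × 52.00 = 3.47 g

3.47 g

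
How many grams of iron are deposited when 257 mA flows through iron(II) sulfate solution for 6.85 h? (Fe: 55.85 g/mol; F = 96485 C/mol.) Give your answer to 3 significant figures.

Q = 0.257 A × 24660 s = 6338 C
Moles of electrons = 6338 / 96485 = 0.06569 mol
Fe²⁺ + 2e⁻ → Fe, so n(Fe) = 0.06569 / 2 = 0.03285 mol
m = 0.03285 × 55.85 = 1.83 g

1.83 g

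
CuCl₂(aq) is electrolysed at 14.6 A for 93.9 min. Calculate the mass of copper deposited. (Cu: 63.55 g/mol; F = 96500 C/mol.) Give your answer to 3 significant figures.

27.1 g

Charge passed = 14.6 × 5634 = 82260 C
Moles of electrons = 82260 / 96500 = 0.8524 mol
Cu²⁺ + 2e⁻ → Cu, so n(Cu) = 0.8524 / 2 = 0.4262 mol
m = 0.4262 × 63.55 = 27.1 g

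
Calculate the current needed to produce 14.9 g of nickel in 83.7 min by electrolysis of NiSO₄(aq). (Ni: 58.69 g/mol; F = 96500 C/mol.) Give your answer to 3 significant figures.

9.76 A

n(Ni) = 14.9 / 58.69 = 0.2539 mol
Ni²⁺ + 2e⁻ → Ni, so n(e⁻) = 2 × 0.2539 = 0.5078 mol
Q = 0.5078 × 96500 = 49000 C
I = Q / t = 49000 / 5022 s = 9.76 A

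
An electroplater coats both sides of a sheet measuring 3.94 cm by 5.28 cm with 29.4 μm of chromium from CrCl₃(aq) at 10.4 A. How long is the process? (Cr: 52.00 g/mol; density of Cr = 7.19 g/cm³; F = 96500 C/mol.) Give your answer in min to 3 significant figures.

Plated area = 2 × 3.94 × 5.28 = 41.61 cm²
Volume = 41.61 × 29.4×10⁻⁴ cm = 0.1223 cm³
m(Cr) = 0.1223 × 7.19 = 0.8793 g
n(Cr) = 0.8793 / 52.00 = 0.01691 mol; n(e⁻) = 3 × 0.01691 = 0.05073 mol
Q = 0.05073 × 96500 = 4895 C
t = 4895 / 10.4 = 470.7 s = 7.85 min

7.85 min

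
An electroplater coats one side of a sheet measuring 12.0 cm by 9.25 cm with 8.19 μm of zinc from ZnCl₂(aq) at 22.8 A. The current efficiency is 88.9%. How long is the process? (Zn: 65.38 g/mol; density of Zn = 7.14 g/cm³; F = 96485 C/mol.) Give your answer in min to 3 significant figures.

Plated area = 12.0 × 9.25 = 111.0 cm²
Volume = 111.0 × 8.19×10⁻⁴ cm = 0.09091 cm³
m(Zn) = 0.09091 × 7.14 = 0.6491 g
n(Zn) = 0.6491 / 65.38 = 0.009928 mol; n(e⁻) = 2 × 0.009928 = 0.01986 mol
Q = 0.01986 × 96485 / 0.889 = 2155 C
t = 2155 / 22.8 = 94.52 s = 1.58 min

1.58 min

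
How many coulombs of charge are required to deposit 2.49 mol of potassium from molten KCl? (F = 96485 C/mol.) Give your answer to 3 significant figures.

K⁺ + e⁻ → K, so n(e⁻) = 1 × 2.49 = 2.490 mol
Q = 2.490 × 96485 = 2.402×10^5 C

2.40×10^5 C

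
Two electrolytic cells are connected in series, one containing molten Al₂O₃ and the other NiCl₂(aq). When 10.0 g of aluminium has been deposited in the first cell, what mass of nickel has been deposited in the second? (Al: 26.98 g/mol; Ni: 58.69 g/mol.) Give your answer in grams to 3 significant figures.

n(Al) = 10.0 / 26.98 = 0.3706 mol
Al³⁺ + 3e⁻ → Al, so n(e⁻) = 3 × 0.3706 = 1.112 mol
In series, the same 1.112 mol of electrons flows through the second cell.
Ni²⁺ + 2e⁻ → Ni, so n(Ni) = 1.112 / 2 = 0.5560 mol
m(Ni) = 0.5560 × 58.69 = 32.6 g

32.6 g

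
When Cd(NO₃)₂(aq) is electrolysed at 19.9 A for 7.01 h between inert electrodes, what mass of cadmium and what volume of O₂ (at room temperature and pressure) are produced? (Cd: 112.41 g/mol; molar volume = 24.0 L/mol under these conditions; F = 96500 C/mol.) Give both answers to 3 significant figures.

292 g Cd; 31.2 L O₂

Q = 19.9 × 25236 = 5.022×10^5 C; n(e⁻) = 5.022×10^5 / 96500 = 5.204 mol
Cathode: Cd²⁺ + 2e⁻ → Cd → n(Cd) = 5.204/2 = 2.602 mol → 292 g
Anode: 2H₂O → O₂ + 4H⁺ + 4e⁻ → n(O₂) = 5.204/4 = 1.301 mol → 31.2 L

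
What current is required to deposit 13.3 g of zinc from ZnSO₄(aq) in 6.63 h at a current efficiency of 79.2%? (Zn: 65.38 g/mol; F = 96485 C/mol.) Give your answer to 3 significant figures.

n(Zn) = 13.3 / 65.38 = 0.2034 mol
Zn²⁺ + 2e⁻ → Zn, so n(e⁻) = 2 × 0.2034 = 0.4068 mol
Q = 0.4068 × 96485 / 0.792 = 49560 C
I = Q / t = 49560 / 23868 s = 2.08 A

2.08 A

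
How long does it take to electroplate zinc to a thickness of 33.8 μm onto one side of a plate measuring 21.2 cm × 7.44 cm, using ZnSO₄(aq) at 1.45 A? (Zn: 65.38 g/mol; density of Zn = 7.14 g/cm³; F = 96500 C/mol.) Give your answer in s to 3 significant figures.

7750 s

Plated area = 21.2 × 7.44 = 157.7 cm²
Volume = 157.7 × 33.8×10⁻⁴ cm = 0.5330 cm³
m(Zn) = 0.5330 × 7.14 = 3.806 g
n(Zn) = 3.806 / 65.38 = 0.05821 mol; n(e⁻) = 2 × 0.05821 = 0.1164 mol
Q = 0.1164 × 96500 = 11230 C
t = 11230 / 1.45 = 7745 s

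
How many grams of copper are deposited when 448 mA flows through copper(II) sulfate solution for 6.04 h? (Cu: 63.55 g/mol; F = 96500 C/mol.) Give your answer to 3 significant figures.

Charge passed = 0.448 × 21744 = 9741 C
n(e⁻) = 9741 / 96500 = 0.1009 mol
Cu²⁺ + 2e⁻ → Cu, so n(Cu) = 0.1009 / 2 = 0.05045 mol
m = 0.05045 × 63.55 = 3.21 g

3.21 g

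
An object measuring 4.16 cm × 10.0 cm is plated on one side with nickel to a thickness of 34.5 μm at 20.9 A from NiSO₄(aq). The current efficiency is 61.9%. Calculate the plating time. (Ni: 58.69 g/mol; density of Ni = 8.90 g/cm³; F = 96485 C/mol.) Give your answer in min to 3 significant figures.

Plated area = 4.16 × 10.0 = 41.60 cm²
Volume = 41.60 × 34.5×10⁻⁴ cm = 0.1435 cm³
m(Ni) = 0.1435 × 8.90 = 1.277 g
n(Ni) = 1.277 / 58.69 = 0.02176 mol; n(e⁻) = 2 × 0.02176 = 0.04352 mol
Q = 0.04352 × 96485 / 0.619 = 6784 C
t = 6784 / 20.9 = 324.6 s = 5.41 min

5.41 min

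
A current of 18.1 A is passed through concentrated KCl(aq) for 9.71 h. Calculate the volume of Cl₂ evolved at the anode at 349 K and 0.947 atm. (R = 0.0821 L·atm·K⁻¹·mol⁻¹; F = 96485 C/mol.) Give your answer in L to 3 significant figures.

99.2 L

Q = 18.1 A × 34956 s = 6.327×10^5 C
n(e⁻) = Q/F = 6.327×10^5/96485 = 6.557 mol
2Cl⁻ → Cl₂ + 2e⁻, so n(Cl₂) = 6.557 / 2 = 3.279 mol
V = nRT/P = 3.279 × 0.0821 × 349 / 0.947 = 99.21 L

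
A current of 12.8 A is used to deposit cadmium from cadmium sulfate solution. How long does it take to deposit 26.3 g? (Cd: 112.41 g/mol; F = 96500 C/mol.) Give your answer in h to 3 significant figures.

0.980 h

n(Cd) = 26.3 / 112.41 = 0.2340 mol
Cd²⁺ + 2e⁻ → Cd, so n(e⁻) = 2 × 0.2340 = 0.4680 mol
Q = 0.4680 × 96500 = 45160 C
t = Q / I = 45160 / 12.8 = 3528 s = 0.980 h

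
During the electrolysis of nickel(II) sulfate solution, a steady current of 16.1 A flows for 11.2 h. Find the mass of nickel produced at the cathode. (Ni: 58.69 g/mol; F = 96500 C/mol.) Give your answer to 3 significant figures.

Charge passed = 16.1 × 40320 = 6.492×10^5 C
n(e⁻) = Q/F = 6.492×10^5/96500 = 6.727 mol
Ni²⁺ + 2e⁻ → Ni, so n(Ni) = 6.727 / 2 = 3.364 mol
m = 3.364 × 58.69 = 197 g

197 g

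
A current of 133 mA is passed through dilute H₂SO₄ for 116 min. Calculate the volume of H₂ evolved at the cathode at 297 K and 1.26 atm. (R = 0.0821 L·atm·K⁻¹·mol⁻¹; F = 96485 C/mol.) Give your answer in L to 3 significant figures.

0.0928 L

Q = 0.133 A × 6960 s = 925.7 C
n(e⁻) = 925.7 / 96485 = 0.009594 mol
2H⁺ + 2e⁻ → H₂, so n(H₂) = 0.009594 / 2 = 0.004797 mol
V = nRT/P = 0.004797 × 0.0821 × 297 / 1.26 = 0.09283 L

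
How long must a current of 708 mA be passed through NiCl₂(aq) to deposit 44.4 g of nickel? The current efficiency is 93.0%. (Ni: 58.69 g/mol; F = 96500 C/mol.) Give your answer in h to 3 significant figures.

n(Ni) = 44.4 / 58.69 = 0.7565 mol
Ni²⁺ + 2e⁻ → Ni, so n(e⁻) = 2 × 0.7565 = 1.513 mol
Q = 1.513 × 96500 / 0.930 = 1.570×10^5 C
t = Q / I = 1.570×10^5 / 0.708 = 2.218×10^5 s = 61.6 h

61.6 h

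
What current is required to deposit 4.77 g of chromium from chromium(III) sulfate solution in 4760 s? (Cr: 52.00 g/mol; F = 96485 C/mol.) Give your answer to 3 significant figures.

n(Cr) = 4.77 / 52.00 = 0.09173 mol
Cr³⁺ + 3e⁻ → Cr, so n(e⁻) = 3 × 0.09173 = 0.2752 mol
Q = 0.2752 × 96485 = 26550 C
I = Q / t = 26550 / 4760 s = 5.58 A

5.58 A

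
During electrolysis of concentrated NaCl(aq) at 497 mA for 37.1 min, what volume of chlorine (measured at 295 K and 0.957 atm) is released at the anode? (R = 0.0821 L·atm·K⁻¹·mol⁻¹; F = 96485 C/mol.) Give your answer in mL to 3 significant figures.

Charge passed = 0.497 × 2226 = 1106 C
n(e⁻) = 1106 / 96485 = 0.01146 mol
2Cl⁻ → Cl₂ + 2e⁻, so n(Cl₂) = 0.01146 / 2 = 0.005730 mol
V = nRT/P = 0.005730 × 0.0821 × 295 / 0.957 = 0.1450 L
= 145 mL

145 mL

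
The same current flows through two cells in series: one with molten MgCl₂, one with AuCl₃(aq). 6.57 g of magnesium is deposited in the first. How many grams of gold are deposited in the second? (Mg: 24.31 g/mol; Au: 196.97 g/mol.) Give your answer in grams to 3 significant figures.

35.5 g

n(Mg) = 6.57 / 24.31 = 0.2703 mol
Mg²⁺ + 2e⁻ → Mg, so n(e⁻) = 2 × 0.2703 = 0.5406 mol
Same current for the same time ⇒ same n(e⁻) = 0.5406 mol in both cells.
Au³⁺ + 3e⁻ → Au, so n(Au) = 0.5406 / 3 = 0.1802 mol
m(Au) = 0.1802 × 196.97 = 35.5 g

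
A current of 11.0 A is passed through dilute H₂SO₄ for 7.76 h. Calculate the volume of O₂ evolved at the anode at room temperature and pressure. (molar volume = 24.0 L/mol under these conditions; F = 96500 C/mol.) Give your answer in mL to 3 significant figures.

19100 mL

Q = It = 11.0 × 27936 = 3.073×10^5 C
Moles of electrons = 3.073×10^5 / 96500 = 3.184 mol
2H₂O → O₂ + 4H⁺ + 4e⁻, so n(O₂) = 3.184 / 4 = 0.7960 mol
V = 0.7960 × 24.0 = 19.10 L
= 19100 mL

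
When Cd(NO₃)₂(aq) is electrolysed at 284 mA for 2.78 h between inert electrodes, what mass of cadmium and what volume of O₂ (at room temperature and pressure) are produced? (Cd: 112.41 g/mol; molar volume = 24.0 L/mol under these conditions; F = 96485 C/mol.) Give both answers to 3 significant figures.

Q = 0.284 × 10008 = 2842 C; n(e⁻) = 2842 / 96485 = 0.02946 mol
Cathode: Cd²⁺ + 2e⁻ → Cd → n(Cd) = 0.02946/2 = 0.01473 mol → 1.66 g
Anode: 2H₂O → O₂ + 4H⁺ + 4e⁻ → n(O₂) = 0.02946/4 = 0.007365 mol → 0.177 L

1.66 g Cd; 0.177 L O₂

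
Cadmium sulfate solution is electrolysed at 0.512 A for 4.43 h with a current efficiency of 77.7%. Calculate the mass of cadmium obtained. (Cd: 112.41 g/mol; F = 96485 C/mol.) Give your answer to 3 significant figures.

Q = 0.512 × 15948 = 8165 C
n(e⁻) = 8165 / 96485 = 0.08462 mol
Cd²⁺ + 2e⁻ → Cd, so theoretical m(Cd) = 0.04231 × 112.41 = 4.756 g
Actual mass = 77.7% × 4.756 = 3.70 g

3.70 g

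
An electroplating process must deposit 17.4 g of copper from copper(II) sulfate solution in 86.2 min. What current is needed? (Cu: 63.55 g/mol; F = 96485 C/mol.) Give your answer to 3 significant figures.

10.2 A

n(Cu) = 17.4 / 63.55 = 0.2738 mol
Cu²⁺ + 2e⁻ → Cu, so n(e⁻) = 2 × 0.2738 = 0.5476 mol
Q = 0.5476 × 96485 = 52840 C
I = Q / t = 52840 / 5172 s = 10.2 A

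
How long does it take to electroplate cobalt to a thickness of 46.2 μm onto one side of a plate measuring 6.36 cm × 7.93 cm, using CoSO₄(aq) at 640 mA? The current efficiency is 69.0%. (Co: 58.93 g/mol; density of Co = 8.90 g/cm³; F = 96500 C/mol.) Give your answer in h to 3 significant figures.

4.27 h

Plated area = 6.36 × 7.93 = 50.43 cm²
Volume = 50.43 × 46.2×10⁻⁴ cm = 0.2330 cm³
m(Co) = 0.2330 × 8.90 = 2.074 g
n(Co) = 2.074 / 58.93 = 0.03519 mol; n(e⁻) = 2 × 0.03519 = 0.07038 mol
Q = 0.07038 × 96500 / 0.690 = 9843 C
t = 9843 / 0.640 = 15380 s = 4.27 h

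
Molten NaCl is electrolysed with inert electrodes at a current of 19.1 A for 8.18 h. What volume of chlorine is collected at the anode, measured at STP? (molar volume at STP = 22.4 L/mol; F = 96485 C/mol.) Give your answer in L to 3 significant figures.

65.3 L

Charge passed = 19.1 × 29448 = 5.625×10^5 C
Moles of electrons = 5.625×10^5 / 96485 = 5.830 mol
2Cl⁻ → Cl₂ + 2e⁻, so n(Cl₂) = 5.830 / 2 = 2.915 mol
V = 2.915 × 22.4 = 65.30 L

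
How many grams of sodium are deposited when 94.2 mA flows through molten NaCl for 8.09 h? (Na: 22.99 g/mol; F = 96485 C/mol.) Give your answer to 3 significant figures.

0.654 g

Charge passed = 0.0942 × 29124 = 2743 C
n(e⁻) = 2743 / 96485 = 0.02843 mol
Na⁺ + e⁻ → Na, so n(Na) = 0.02843 mol
m = 0.02843 × 22.99 = 0.654 g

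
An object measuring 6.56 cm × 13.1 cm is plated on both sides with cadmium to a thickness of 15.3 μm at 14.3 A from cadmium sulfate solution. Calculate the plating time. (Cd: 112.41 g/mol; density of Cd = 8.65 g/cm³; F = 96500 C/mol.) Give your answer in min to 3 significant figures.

Plated area = 2 × 6.56 × 13.1 = 171.9 cm²
Volume = 171.9 × 15.3×10⁻⁴ cm = 0.2630 cm³
m(Cd) = 0.2630 × 8.65 = 2.275 g
n(Cd) = 2.275 / 112.41 = 0.02024 mol; n(e⁻) = 2 × 0.02024 = 0.04048 mol
Q = 0.04048 × 96500 = 3906 C
t = 3906 / 14.3 = 273.1 s = 4.55 min

4.55 min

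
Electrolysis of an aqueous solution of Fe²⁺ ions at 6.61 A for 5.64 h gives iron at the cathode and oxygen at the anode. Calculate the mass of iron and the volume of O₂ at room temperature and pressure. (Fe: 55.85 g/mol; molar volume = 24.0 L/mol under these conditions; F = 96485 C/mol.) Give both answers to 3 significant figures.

38.8 g Fe; 8.35 L O₂

Q = 6.61 × 20304 = 1.342×10^5 C; n(e⁻) = 1.342×10^5 / 96485 = 1.391 mol
Cathode: Fe²⁺ + 2e⁻ → Fe → n(Fe) = 1.391/2 = 0.6955 mol → 38.8 g
Anode: 2H₂O → O₂ + 4H⁺ + 4e⁻ → n(O₂) = 1.391/4 = 0.3478 mol → 8.35 L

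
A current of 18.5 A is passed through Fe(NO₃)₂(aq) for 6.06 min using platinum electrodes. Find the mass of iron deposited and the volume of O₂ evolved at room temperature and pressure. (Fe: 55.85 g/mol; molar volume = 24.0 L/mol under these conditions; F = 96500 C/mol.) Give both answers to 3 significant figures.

1.95 g Fe; 0.418 L O₂

Q = 18.5 × 363.6 = 6727 C; n(e⁻) = 6727 / 96500 = 0.06971 mol
Cathode: Fe²⁺ + 2e⁻ → Fe → n(Fe) = 0.06971/2 = 0.03486 mol → 1.95 g
Anode: 2H₂O → O₂ + 4H⁺ + 4e⁻ → n(O₂) = 0.06971/4 = 0.01743 mol → 0.418 L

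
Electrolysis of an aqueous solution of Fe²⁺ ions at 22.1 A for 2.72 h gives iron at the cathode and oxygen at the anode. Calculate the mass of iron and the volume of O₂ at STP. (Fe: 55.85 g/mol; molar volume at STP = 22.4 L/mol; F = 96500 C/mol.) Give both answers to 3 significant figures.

Q = 22.1 × 9792 = 2.164×10^5 C; n(e⁻) = 2.164×10^5 / 96500 = 2.242 mol
Cathode: Fe²⁺ + 2e⁻ → Fe → n(Fe) = 2.242/2 = 1.121 mol → 62.6 g
Anode: 2H₂O → O₂ + 4H⁺ + 4e⁻ → n(O₂) = 2.242/4 = 0.5605 mol → 12.6 L

62.6 g Fe; 12.6 L O₂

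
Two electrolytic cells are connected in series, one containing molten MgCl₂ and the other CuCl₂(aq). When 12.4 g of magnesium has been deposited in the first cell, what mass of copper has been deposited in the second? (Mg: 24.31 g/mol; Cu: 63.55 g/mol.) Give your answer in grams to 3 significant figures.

n(Mg) = 12.4 / 24.31 = 0.5101 mol
Mg²⁺ + 2e⁻ → Mg, so n(e⁻) = 2 × 0.5101 = 1.020 mol
In series, the same 1.020 mol of electrons flows through the second cell.
Cu²⁺ + 2e⁻ → Cu, so n(Cu) = 1.020 / 2 = 0.5100 mol
m(Cu) = 0.5100 × 63.55 = 32.4 g

32.4 g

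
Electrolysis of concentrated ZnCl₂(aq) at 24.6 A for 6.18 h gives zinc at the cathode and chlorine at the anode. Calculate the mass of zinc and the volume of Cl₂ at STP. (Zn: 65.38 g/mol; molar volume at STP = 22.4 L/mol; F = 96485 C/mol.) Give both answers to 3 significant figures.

185 g Zn; 63.5 L Cl₂

Q = 24.6 × 22248 = 5.473×10^5 C; n(e⁻) = 5.473×10^5 / 96485 = 5.672 mol
Cathode: Zn²⁺ + 2e⁻ → Zn → n(Zn) = 5.672/2 = 2.836 mol → 185 g
Anode: 2Cl⁻ → Cl₂ + 2e⁻ → n(Cl₂) = 5.672/2 = 2.836 mol → 63.5 L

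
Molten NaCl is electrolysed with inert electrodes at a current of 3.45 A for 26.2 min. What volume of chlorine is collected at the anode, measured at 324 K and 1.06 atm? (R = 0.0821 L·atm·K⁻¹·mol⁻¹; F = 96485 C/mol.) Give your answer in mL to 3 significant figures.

705 mL

Q = It = 3.45 × 1572 = 5423 C
n(e⁻) = Q/F = 5423/96485 = 0.05621 mol
2Cl⁻ → Cl₂ + 2e⁻, so n(Cl₂) = 0.05621 / 2 = 0.02811 mol
V = nRT/P = 0.02811 × 0.0821 × 324 / 1.06 = 0.7054 L
= 705 mL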